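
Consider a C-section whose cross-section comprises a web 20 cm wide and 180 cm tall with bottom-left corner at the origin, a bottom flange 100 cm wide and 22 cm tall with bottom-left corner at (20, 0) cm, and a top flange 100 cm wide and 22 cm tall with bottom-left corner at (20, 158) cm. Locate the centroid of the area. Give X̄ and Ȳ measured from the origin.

web: A = 20 × 180 = 3600.00, centroid at (10.00, 90.00).
bottom flange: A = 100 × 22 = 2200.00, centroid at (70.00, 11.00).
top flange: A = 100 × 22 = 2200.00, centroid at (70.00, 169.00).
ΣA = 8000.00 cm²
ΣAX̄ = (3600.00)(10.00) + (2200.00)(70.00) + (2200.00)(70.00) = 344000.00 cm³
ΣAȲ = (3600.00)(90.00) + (2200.00)(11.00) + (2200.00)(169.00) = 720000.00 cm³
X̄ = 344000.00 / 8000.00 = 43.00 cm
Ȳ = 720000.00 / 8000.00 = 90.00 cm

X̄ = 43.00 cm, Ȳ = 90.00 cm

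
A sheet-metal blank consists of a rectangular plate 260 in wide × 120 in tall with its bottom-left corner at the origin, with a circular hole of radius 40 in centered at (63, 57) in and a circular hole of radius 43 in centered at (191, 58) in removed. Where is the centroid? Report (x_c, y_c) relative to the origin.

Part | A | x̄ᵢ | ȳᵢ | A·x̄ᵢ | A·ȳᵢ
plate | 31200.00 | 130.00 | 60.00 | 4056000.00 | 1872000.00
hole 1 | -5026.55 | 63.00 | 57.00 | -316672.54 | -286513.25
hole 2 | -5808.80 | 191.00 | 58.00 | -1109481.72 | -336910.68
Σ | 20364.65 |  |  | 2629845.74 | 1248576.07
x_c = 2629845.74 / 20364.65 = 129.14 in
y_c = 1248576.07 / 20364.65 = 61.31 in

x_c = 129.14 in, y_c = 61.31 in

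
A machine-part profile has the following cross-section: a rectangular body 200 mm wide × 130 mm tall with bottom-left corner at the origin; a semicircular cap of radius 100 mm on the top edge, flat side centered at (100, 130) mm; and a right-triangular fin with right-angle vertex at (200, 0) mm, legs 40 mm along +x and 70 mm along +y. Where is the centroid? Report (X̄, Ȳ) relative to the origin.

X̄ = 103.68 mm, Ȳ = 102.80 mm

rectangular body: A = 200 × 130 = 26000.00, centroid at (100.00, 65.00).
semicircular top: A = ½π·100² = 15707.96, centroid at (100.00, 172.44).
triangular fin: A = ½·40·70 = 1400.00, centroid at (213.33, 23.33).
ΣA = 43107.96 mm²
ΣAX̄ = (26000.00)(100.00) + (15707.96)(100.00) + (1400.00)(213.33) = 4469462.99 mm³
ΣAȲ = (26000.00)(65.00) + (15707.96)(172.44) + (1400.00)(23.33) = 4431368.56 mm³
X̄ = 4469462.99 / 43107.96 = 103.68 mm
Ȳ = 4431368.56 / 43107.96 = 102.80 mm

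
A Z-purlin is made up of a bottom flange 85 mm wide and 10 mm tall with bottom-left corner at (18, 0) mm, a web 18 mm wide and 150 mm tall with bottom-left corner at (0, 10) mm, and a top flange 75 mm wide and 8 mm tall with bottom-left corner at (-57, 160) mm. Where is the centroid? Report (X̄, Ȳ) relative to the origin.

bottom flange: A = 85 × 10 = 850.00, centroid at (60.50, 5.00).
web: A = 18 × 150 = 2700.00, centroid at (9.00, 85.00).
top flange: A = 75 × 8 = 600.00, centroid at (-19.50, 164.00).
ΣA = 4150.00 mm², ΣAX̄ = 64025.00 mm³, ΣAȲ = 332150.00 mm³.
X̄ = 64025.00/4150.00 = 15.43 mm; Ȳ = 332150.00/4150.00 = 80.04 mm.

X̄ = 15.43 mm, Ȳ = 80.04 mm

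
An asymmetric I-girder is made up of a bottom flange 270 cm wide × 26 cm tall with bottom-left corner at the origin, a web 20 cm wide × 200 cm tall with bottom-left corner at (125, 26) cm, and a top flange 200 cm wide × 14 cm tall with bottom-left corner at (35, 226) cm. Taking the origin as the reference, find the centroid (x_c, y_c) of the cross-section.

Part | A | x̄ᵢ | ȳᵢ | A·x̄ᵢ | A·ȳᵢ
bottom flange | 7020.00 | 135.00 | 13.00 | 947700.00 | 91260.00
web | 4000.00 | 135.00 | 126.00 | 540000.00 | 504000.00
top flange | 2800.00 | 135.00 | 233.00 | 378000.00 | 652400.00
Σ | 13820.00 |  |  | 1865700.00 | 1247660.00
x_c = 1865700.00 / 13820.00 = 135.00 cm
y_c = 1247660.00 / 13820.00 = 90.28 cm

x_c = 135.00 cm, y_c = 90.28 cm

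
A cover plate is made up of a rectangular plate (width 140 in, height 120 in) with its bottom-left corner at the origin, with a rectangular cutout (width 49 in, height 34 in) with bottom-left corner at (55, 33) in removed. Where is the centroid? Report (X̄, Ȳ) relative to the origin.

plate: A = 140 × 120 = 16800.00, centroid at (70.00, 60.00).
hole: A = −(49 × 34) = -1666.00, centroid at (79.50, 50.00).
ΣA = 15134.00 in², ΣAX̄ = 1043553.00 in³, ΣAȲ = 924700.00 in³.
X̄ = 1043553.00/15134.00 = 68.95 in; Ȳ = 924700.00/15134.00 = 61.10 in.

X̄ = 68.95 in, Ȳ = 61.10 in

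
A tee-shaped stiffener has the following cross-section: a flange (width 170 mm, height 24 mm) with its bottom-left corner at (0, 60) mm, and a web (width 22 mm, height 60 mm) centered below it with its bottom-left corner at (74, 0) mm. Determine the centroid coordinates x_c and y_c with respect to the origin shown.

x_c = 85.00 mm, y_c = 61.73 mm

web: A = 22 × 60 = 1320.00, centroid at (85.00, 30.00).
flange: A = 170 × 24 = 4080.00, centroid at (85.00, 72.00).
ΣA = 5400.00 mm²
ΣAx_c = (1320.00)(85.00) + (4080.00)(85.00) = 459000.00 mm³
ΣAy_c = (1320.00)(30.00) + (4080.00)(72.00) = 333360.00 mm³
x_c = 459000.00 / 5400.00 = 85.00 mm
y_c = 333360.00 / 5400.00 = 61.73 mm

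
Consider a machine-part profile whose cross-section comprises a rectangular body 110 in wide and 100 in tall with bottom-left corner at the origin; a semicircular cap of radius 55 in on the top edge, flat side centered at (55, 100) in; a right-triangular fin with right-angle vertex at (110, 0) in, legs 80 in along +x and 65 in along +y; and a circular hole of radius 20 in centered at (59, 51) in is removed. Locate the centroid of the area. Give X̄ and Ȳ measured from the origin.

X̄ = 67.13 in, Ȳ = 66.00 in

Part | A | x̄ᵢ | ȳᵢ | A·x̄ᵢ | A·ȳᵢ
rectangular body | 11000.00 | 55.00 | 50.00 | 605000.00 | 550000.00
semicircular top | 4751.66 | 55.00 | 123.34 | 261341.24 | 586082.56
triangular fin | 2600.00 | 136.67 | 21.67 | 355333.33 | 56333.33
hole | -1256.64 | 59.00 | 51.00 | -74141.59 | -64088.49
Σ | 17095.02 |  |  | 1147532.99 | 1128327.40
X̄ = 1147532.99 / 17095.02 = 67.13 in
Ȳ = 1128327.40 / 17095.02 = 66.00 in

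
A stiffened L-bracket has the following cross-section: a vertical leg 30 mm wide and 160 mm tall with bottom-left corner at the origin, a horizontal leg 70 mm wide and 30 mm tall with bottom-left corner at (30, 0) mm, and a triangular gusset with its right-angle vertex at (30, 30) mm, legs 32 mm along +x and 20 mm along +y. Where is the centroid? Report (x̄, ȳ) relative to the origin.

x̄ = 30.68 mm, ȳ = 59.17 mm

vertical leg: A = 30 × 160 = 4800.00, centroid at (15.00, 80.00).
horizontal leg: A = 70 × 30 = 2100.00, centroid at (65.00, 15.00).
gusset: A = ½·32·20 = 320.00, centroid at (40.67, 36.67).
ΣA = 7220.00 mm², ΣAx̄ = 221513.33 mm³, ΣAȳ = 427233.33 mm³.
x̄ = 221513.33/7220.00 = 30.68 mm; ȳ = 427233.33/7220.00 = 59.17 mm.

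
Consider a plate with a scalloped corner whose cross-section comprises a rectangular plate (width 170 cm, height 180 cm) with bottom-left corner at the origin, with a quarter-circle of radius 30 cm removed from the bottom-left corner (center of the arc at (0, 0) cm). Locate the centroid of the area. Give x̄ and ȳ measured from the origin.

x̄ = 86.71 cm, ȳ = 91.83 cm

Part | A | x̄ᵢ | ȳᵢ | A·x̄ᵢ | A·ȳᵢ
plate | 30600.00 | 85.00 | 90.00 | 2601000.00 | 2754000.00
removed quarter-circle | -706.86 | 12.73 | 12.73 | -9000.00 | -9000.00
Σ | 29893.14 |  |  | 2592000.00 | 2745000.00
x̄ = 2592000.00 / 29893.14 = 86.71 cm
ȳ = 2745000.00 / 29893.14 = 91.83 cm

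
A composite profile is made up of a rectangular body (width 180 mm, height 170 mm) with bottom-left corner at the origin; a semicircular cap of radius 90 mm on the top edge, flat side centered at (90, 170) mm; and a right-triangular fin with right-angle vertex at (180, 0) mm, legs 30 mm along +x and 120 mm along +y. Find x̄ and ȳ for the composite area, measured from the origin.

rectangular body: A = 180 × 170 = 30600.00, centroid at (90.00, 85.00).
semicircular top: A = ½π·90² = 12723.45, centroid at (90.00, 208.20).
triangular fin: A = ½·30·120 = 1800.00, centroid at (190.00, 40.00).
ΣA = 45123.45 mm², ΣAx̄ = 4241110.52 mm³, ΣAȳ = 5321986.54 mm³.
x̄ = 4241110.52/45123.45 = 93.99 mm; ȳ = 5321986.54/45123.45 = 117.94 mm.

x̄ = 93.99 mm, ȳ = 117.94 mm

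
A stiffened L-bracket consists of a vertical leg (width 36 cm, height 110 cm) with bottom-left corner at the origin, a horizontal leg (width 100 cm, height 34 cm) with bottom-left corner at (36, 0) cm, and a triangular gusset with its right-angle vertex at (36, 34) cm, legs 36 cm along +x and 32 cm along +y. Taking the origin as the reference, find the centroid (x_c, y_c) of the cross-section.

vertical leg: A = 36 × 110 = 3960.00, centroid at (18.00, 55.00).
horizontal leg: A = 100 × 34 = 3400.00, centroid at (86.00, 17.00).
gusset: A = ½·36·32 = 576.00, centroid at (48.00, 44.67).
ΣA = 7936.00 cm², ΣAx_c = 391328.00 cm³, ΣAy_c = 301328.00 cm³.
x_c = 391328.00/7936.00 = 49.31 cm; y_c = 301328.00/7936.00 = 37.97 cm.

x_c = 49.31 cm, y_c = 37.97 cm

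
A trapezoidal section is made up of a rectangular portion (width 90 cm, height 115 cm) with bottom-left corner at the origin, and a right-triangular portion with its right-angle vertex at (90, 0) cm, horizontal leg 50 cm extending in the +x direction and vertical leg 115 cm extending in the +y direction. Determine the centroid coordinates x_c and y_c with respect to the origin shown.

rectangular portion: A = 90 × 115 = 10350.00, centroid at (45.00, 57.50).
triangular portion: A = ½·50·115 = 2875.00, centroid at (106.67, 38.33).
ΣA = 13225.00 cm², ΣAx_c = 772416.67 cm³, ΣAy_c = 705333.33 cm³.
x_c = 772416.67/13225.00 = 58.41 cm; y_c = 705333.33/13225.00 = 53.33 cm.

x_c = 58.41 cm, y_c = 53.33 cm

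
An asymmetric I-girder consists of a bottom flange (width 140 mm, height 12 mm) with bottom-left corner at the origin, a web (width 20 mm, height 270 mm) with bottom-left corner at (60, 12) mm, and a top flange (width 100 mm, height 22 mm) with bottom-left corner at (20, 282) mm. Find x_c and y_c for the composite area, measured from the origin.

Part | A | x̄ᵢ | ȳᵢ | A·x̄ᵢ | A·ȳᵢ
bottom flange | 1680.00 | 70.00 | 6.00 | 117600.00 | 10080.00
web | 5400.00 | 70.00 | 147.00 | 378000.00 | 793800.00
top flange | 2200.00 | 70.00 | 293.00 | 154000.00 | 644600.00
Σ | 9280.00 |  |  | 649600.00 | 1448480.00
x_c = 649600.00 / 9280.00 = 70.00 mm
y_c = 1448480.00 / 9280.00 = 156.09 mm

x_c = 70.00 mm, y_c = 156.09 mm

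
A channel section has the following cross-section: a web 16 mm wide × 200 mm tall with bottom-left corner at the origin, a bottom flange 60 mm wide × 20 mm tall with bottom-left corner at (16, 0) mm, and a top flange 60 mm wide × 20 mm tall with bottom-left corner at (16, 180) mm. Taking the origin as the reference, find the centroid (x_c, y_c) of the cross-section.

web: A = 16 × 200 = 3200.00, centroid at (8.00, 100.00).
bottom flange: A = 60 × 20 = 1200.00, centroid at (46.00, 10.00).
top flange: A = 60 × 20 = 1200.00, centroid at (46.00, 190.00).
ΣA = 5600.00 mm²
ΣAx_c = (3200.00)(8.00) + (1200.00)(46.00) + (1200.00)(46.00) = 136000.00 mm³
ΣAy_c = (3200.00)(100.00) + (1200.00)(10.00) + (1200.00)(190.00) = 560000.00 mm³
x_c = 136000.00 / 5600.00 = 24.29 mm
y_c = 560000.00 / 5600.00 = 100.00 mm

x_c = 24.29 mm, y_c = 100.00 mm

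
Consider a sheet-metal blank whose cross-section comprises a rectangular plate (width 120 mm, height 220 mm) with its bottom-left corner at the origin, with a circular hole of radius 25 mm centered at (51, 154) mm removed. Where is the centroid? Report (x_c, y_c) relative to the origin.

x_c = 60.72 mm, y_c = 106.46 mm

Part | A | x̄ᵢ | ȳᵢ | A·x̄ᵢ | A·ȳᵢ
plate | 26400.00 | 60.00 | 110.00 | 1584000.00 | 2904000.00
hole | -1963.50 | 51.00 | 154.00 | -100138.27 | -302378.29
Σ | 24436.50 |  |  | 1483861.73 | 2601621.71
x_c = 1483861.73 / 24436.50 = 60.72 mm
y_c = 2601621.71 / 24436.50 = 106.46 mm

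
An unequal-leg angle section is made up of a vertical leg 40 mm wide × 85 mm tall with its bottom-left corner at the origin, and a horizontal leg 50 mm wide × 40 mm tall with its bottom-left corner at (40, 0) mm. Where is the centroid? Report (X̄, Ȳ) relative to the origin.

X̄ = 36.67 mm, Ȳ = 34.17 mm

vertical leg: A = 40 × 85 = 3400.00, centroid at (20.00, 42.50).
horizontal leg: A = 50 × 40 = 2000.00, centroid at (65.00, 20.00).
ΣA = 5400.00 mm²
ΣAX̄ = (3400.00)(20.00) + (2000.00)(65.00) = 198000.00 mm³
ΣAȲ = (3400.00)(42.50) + (2000.00)(20.00) = 184500.00 mm³
X̄ = 198000.00 / 5400.00 = 36.67 mm
Ȳ = 184500.00 / 5400.00 = 34.17 mm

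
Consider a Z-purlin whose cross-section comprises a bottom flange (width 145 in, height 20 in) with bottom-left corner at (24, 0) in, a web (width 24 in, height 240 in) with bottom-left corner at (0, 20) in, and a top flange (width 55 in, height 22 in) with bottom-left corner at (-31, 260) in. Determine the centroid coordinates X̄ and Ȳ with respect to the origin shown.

bottom flange: A = 145 × 20 = 2900.00, centroid at (96.50, 10.00).
web: A = 24 × 240 = 5760.00, centroid at (12.00, 140.00).
top flange: A = 55 × 22 = 1210.00, centroid at (-3.50, 271.00).
ΣA = 9870.00 in², ΣAX̄ = 344735.00 in³, ΣAȲ = 1163310.00 in³.
X̄ = 344735.00/9870.00 = 34.93 in; Ȳ = 1163310.00/9870.00 = 117.86 in.

X̄ = 34.93 in, Ȳ = 117.86 in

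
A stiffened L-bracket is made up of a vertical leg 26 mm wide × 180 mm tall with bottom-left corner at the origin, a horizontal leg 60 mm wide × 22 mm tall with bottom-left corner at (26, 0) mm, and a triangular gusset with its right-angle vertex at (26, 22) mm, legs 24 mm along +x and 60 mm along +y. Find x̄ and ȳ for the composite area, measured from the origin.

vertical leg: A = 26 × 180 = 4680.00, centroid at (13.00, 90.00).
horizontal leg: A = 60 × 22 = 1320.00, centroid at (56.00, 11.00).
gusset: A = ½·24·60 = 720.00, centroid at (34.00, 42.00).
ΣA = 6720.00 mm², ΣAx̄ = 159240.00 mm³, ΣAȳ = 465960.00 mm³.
x̄ = 159240.00/6720.00 = 23.70 mm; ȳ = 465960.00/6720.00 = 69.34 mm.

x̄ = 23.70 mm, ȳ = 69.34 mm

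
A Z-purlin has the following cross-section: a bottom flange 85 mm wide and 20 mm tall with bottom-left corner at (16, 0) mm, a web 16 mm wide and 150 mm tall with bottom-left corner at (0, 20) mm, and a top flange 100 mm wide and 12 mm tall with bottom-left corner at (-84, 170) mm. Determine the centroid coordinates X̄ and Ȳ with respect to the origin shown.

X̄ = 14.69 mm, Ȳ = 86.08 mm

Part | A | x̄ᵢ | ȳᵢ | A·x̄ᵢ | A·ȳᵢ
bottom flange | 1700.00 | 58.50 | 10.00 | 99450.00 | 17000.00
web | 2400.00 | 8.00 | 95.00 | 19200.00 | 228000.00
top flange | 1200.00 | -34.00 | 176.00 | -40800.00 | 211200.00
Σ | 5300.00 |  |  | 77850.00 | 456200.00
X̄ = 77850.00 / 5300.00 = 14.69 mm
Ȳ = 456200.00 / 5300.00 = 86.08 mm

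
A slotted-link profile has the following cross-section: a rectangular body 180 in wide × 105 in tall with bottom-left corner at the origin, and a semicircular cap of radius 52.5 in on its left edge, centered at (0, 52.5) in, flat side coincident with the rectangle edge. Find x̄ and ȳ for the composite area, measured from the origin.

x̄ = 69.07 in, ȳ = 52.50 in

Part | A | x̄ᵢ | ȳᵢ | A·x̄ᵢ | A·ȳᵢ
rectangular body | 18900.00 | 90.00 | 52.50 | 1701000.00 | 992250.00
semicircular end | 4329.51 | -22.28 | 52.50 | -96468.75 | 227299.14
Σ | 23229.51 |  |  | 1604531.25 | 1219549.14
x̄ = 1604531.25 / 23229.51 = 69.07 in
ȳ = 1219549.14 / 23229.51 = 52.50 in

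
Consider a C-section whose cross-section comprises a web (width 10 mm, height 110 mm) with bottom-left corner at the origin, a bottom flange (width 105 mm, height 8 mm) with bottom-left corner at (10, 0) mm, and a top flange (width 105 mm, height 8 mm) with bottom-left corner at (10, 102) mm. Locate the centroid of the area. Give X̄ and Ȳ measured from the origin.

web: A = 10 × 110 = 1100.00, centroid at (5.00, 55.00).
bottom flange: A = 105 × 8 = 840.00, centroid at (62.50, 4.00).
top flange: A = 105 × 8 = 840.00, centroid at (62.50, 106.00).
ΣA = 2780.00 mm²
ΣAX̄ = (1100.00)(5.00) + (840.00)(62.50) + (840.00)(62.50) = 110500.00 mm³
ΣAȲ = (1100.00)(55.00) + (840.00)(4.00) + (840.00)(106.00) = 152900.00 mm³
X̄ = 110500.00 / 2780.00 = 39.75 mm
Ȳ = 152900.00 / 2780.00 = 55.00 mm

X̄ = 39.75 mm, Ȳ = 55.00 mm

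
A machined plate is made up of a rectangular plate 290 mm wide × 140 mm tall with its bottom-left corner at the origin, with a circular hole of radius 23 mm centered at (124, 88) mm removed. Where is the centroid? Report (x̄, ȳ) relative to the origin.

x̄ = 145.90 mm, ȳ = 69.23 mm

plate: A = 290 × 140 = 40600.00, centroid at (145.00, 70.00).
hole: A = −π·23² = -1661.90, centroid at (124.00, 88.00).
ΣA = 38938.10 mm², ΣAx̄ = 5680924.09 mm³, ΣAȳ = 2695752.58 mm³.
x̄ = 5680924.09/38938.10 = 145.90 mm; ȳ = 2695752.58/38938.10 = 69.23 mm.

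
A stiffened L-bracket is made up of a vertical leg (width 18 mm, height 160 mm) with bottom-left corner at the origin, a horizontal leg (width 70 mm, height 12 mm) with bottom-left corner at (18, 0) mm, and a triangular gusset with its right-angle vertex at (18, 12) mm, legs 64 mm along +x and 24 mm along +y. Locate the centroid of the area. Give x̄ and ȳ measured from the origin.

Part | A | x̄ᵢ | ȳᵢ | A·x̄ᵢ | A·ȳᵢ
vertical leg | 2880.00 | 9.00 | 80.00 | 25920.00 | 230400.00
horizontal leg | 840.00 | 53.00 | 6.00 | 44520.00 | 5040.00
gusset | 768.00 | 39.33 | 20.00 | 30208.00 | 15360.00
Σ | 4488.00 |  |  | 100648.00 | 250800.00
x̄ = 100648.00 / 4488.00 = 22.43 mm
ȳ = 250800.00 / 4488.00 = 55.88 mm

x̄ = 22.43 mm, ȳ = 55.88 mm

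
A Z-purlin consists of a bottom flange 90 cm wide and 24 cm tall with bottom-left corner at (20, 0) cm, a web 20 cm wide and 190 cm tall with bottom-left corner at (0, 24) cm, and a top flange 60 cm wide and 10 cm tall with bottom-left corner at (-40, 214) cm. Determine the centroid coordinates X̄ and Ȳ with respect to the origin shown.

bottom flange: A = 90 × 24 = 2160.00, centroid at (65.00, 12.00).
web: A = 20 × 190 = 3800.00, centroid at (10.00, 119.00).
top flange: A = 60 × 10 = 600.00, centroid at (-10.00, 219.00).
ΣA = 6560.00 cm², ΣAX̄ = 172400.00 cm³, ΣAȲ = 609520.00 cm³.
X̄ = 172400.00/6560.00 = 26.28 cm; Ȳ = 609520.00/6560.00 = 92.91 cm.

X̄ = 26.28 cm, Ȳ = 92.91 cm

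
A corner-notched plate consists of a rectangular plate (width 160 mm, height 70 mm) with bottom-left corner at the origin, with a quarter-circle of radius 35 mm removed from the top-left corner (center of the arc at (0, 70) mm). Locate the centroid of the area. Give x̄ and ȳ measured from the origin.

x̄ = 86.12 mm, ȳ = 33.11 mm

Part | A | x̄ᵢ | ȳᵢ | A·x̄ᵢ | A·ȳᵢ
plate | 11200.00 | 80.00 | 35.00 | 896000.00 | 392000.00
removed quarter-circle | -962.11 | 14.85 | 55.15 | -14291.67 | -53056.23
Σ | 10237.89 |  |  | 881708.33 | 338943.77
x̄ = 881708.33 / 10237.89 = 86.12 mm
ȳ = 338943.77 / 10237.89 = 33.11 mm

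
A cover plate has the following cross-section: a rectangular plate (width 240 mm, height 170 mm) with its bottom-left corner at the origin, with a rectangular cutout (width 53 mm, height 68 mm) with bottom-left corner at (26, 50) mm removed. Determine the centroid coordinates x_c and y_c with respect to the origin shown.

x_c = 126.54 mm, y_c = 85.10 mm

plate: A = 240 × 170 = 40800.00, centroid at (120.00, 85.00).
hole: A = −(53 × 68) = -3604.00, centroid at (52.50, 84.00).
ΣA = 37196.00 mm²
ΣAx_c = (40800.00)(120.00) + (-3604.00)(52.50) = 4706790.00 mm³
ΣAy_c = (40800.00)(85.00) + (-3604.00)(84.00) = 3165264.00 mm³
x_c = 4706790.00 / 37196.00 = 126.54 mm
y_c = 3165264.00 / 37196.00 = 85.10 mm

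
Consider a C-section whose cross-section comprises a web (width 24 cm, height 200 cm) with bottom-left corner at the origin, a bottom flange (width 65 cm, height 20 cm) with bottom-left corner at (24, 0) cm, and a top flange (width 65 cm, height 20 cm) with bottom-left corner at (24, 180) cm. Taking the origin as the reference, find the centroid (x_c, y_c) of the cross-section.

x_c = 27.64 cm, y_c = 100.00 cm

web: A = 24 × 200 = 4800.00, centroid at (12.00, 100.00).
bottom flange: A = 65 × 20 = 1300.00, centroid at (56.50, 10.00).
top flange: A = 65 × 20 = 1300.00, centroid at (56.50, 190.00).
ΣA = 7400.00 cm², ΣAx_c = 204500.00 cm³, ΣAy_c = 740000.00 cm³.
x_c = 204500.00/7400.00 = 27.64 cm; y_c = 740000.00/7400.00 = 100.00 cm.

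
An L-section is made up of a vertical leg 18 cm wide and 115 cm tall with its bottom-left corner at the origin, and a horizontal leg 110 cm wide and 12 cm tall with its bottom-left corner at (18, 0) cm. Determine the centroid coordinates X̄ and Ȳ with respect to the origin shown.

Part | A | x̄ᵢ | ȳᵢ | A·x̄ᵢ | A·ȳᵢ
vertical leg | 2070.00 | 9.00 | 57.50 | 18630.00 | 119025.00
horizontal leg | 1320.00 | 73.00 | 6.00 | 96360.00 | 7920.00
Σ | 3390.00 |  |  | 114990.00 | 126945.00
X̄ = 114990.00 / 3390.00 = 33.92 cm
Ȳ = 126945.00 / 3390.00 = 37.45 cm

X̄ = 33.92 cm, Ȳ = 37.45 cm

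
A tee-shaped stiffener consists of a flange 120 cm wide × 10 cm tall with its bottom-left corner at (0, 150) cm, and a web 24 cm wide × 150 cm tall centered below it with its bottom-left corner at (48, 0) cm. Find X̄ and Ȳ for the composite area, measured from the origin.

X̄ = 60.00 cm, Ȳ = 95.00 cm

web: A = 24 × 150 = 3600.00, centroid at (60.00, 75.00).
flange: A = 120 × 10 = 1200.00, centroid at (60.00, 155.00).
ΣA = 4800.00 cm², ΣAX̄ = 288000.00 cm³, ΣAȲ = 456000.00 cm³.
X̄ = 288000.00/4800.00 = 60.00 cm; Ȳ = 456000.00/4800.00 = 95.00 cm.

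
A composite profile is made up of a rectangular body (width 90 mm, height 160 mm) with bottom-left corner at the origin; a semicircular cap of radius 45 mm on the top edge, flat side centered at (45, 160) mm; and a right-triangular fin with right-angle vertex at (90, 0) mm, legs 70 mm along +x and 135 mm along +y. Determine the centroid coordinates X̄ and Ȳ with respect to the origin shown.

Part | A | x̄ᵢ | ȳᵢ | A·x̄ᵢ | A·ȳᵢ
rectangular body | 14400.00 | 45.00 | 80.00 | 648000.00 | 1152000.00
semicircular top | 3180.86 | 45.00 | 179.10 | 143138.82 | 569688.01
triangular fin | 4725.00 | 113.33 | 45.00 | 535500.00 | 212625.00
Σ | 22305.86 |  |  | 1326638.82 | 1934313.01
X̄ = 1326638.82 / 22305.86 = 59.47 mm
Ȳ = 1934313.01 / 22305.86 = 86.72 mm

X̄ = 59.47 mm, Ȳ = 86.72 mm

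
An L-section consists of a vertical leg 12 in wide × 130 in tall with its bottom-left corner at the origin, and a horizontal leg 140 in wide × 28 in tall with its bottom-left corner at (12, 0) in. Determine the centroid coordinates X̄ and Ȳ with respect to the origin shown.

vertical leg: A = 12 × 130 = 1560.00, centroid at (6.00, 65.00).
horizontal leg: A = 140 × 28 = 3920.00, centroid at (82.00, 14.00).
ΣA = 5480.00 in², ΣAX̄ = 330800.00 in³, ΣAȲ = 156280.00 in³.
X̄ = 330800.00/5480.00 = 60.36 in; Ȳ = 156280.00/5480.00 = 28.52 in.

X̄ = 60.36 in, Ȳ = 28.52 in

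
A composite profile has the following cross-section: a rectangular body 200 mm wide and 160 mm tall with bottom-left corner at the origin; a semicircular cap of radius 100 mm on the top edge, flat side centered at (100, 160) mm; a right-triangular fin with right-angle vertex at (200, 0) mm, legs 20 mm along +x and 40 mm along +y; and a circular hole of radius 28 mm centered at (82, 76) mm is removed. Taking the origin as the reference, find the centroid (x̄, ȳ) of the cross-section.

Part | A | x̄ᵢ | ȳᵢ | A·x̄ᵢ | A·ȳᵢ
rectangular body | 32000.00 | 100.00 | 80.00 | 3200000.00 | 2560000.00
semicircular top | 15707.96 | 100.00 | 202.44 | 1570796.33 | 3179940.79
triangular fin | 400.00 | 206.67 | 13.33 | 82666.67 | 5333.33
hole | -2463.01 | 82.00 | 76.00 | -201966.71 | -187188.66
Σ | 45644.95 |  |  | 4651496.28 | 5558085.47
x̄ = 4651496.28 / 45644.95 = 101.91 mm
ȳ = 5558085.47 / 45644.95 = 121.77 mm

x̄ = 101.91 mm, ȳ = 121.77 mm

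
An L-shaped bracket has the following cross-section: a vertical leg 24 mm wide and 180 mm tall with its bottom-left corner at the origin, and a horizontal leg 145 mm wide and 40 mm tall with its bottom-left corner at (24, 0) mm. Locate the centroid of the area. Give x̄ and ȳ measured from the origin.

vertical leg: A = 24 × 180 = 4320.00, centroid at (12.00, 90.00).
horizontal leg: A = 145 × 40 = 5800.00, centroid at (96.50, 20.00).
ΣA = 10120.00 mm², ΣAx̄ = 611540.00 mm³, ΣAȳ = 504800.00 mm³.
x̄ = 611540.00/10120.00 = 60.43 mm; ȳ = 504800.00/10120.00 = 49.88 mm.

x̄ = 60.43 mm, ȳ = 49.88 mm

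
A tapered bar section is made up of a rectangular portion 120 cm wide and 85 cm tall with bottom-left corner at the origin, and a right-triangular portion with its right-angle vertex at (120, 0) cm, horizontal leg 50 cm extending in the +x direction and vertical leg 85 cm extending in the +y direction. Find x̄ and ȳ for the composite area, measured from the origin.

x̄ = 73.22 cm, ȳ = 40.06 cm

rectangular portion: A = 120 × 85 = 10200.00, centroid at (60.00, 42.50).
triangular portion: A = ½·50·85 = 2125.00, centroid at (136.67, 28.33).
ΣA = 12325.00 cm², ΣAx̄ = 902416.67 cm³, ΣAȳ = 493708.33 cm³.
x̄ = 902416.67/12325.00 = 73.22 cm; ȳ = 493708.33/12325.00 = 40.06 cm.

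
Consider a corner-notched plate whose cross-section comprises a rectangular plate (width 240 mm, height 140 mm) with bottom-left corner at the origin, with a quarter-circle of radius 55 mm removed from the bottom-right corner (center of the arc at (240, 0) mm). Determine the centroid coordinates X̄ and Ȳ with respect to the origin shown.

X̄ = 112.65 mm, Ȳ = 73.55 mm

plate: A = 240 × 140 = 33600.00, centroid at (120.00, 70.00).
removed quarter-circle: A = −¼π·55² = -2375.83, centroid at (216.66, 23.34).
ΣA = 31224.17 mm², ΣAX̄ = 3517259.27 mm³, ΣAȲ = 2296541.67 mm³.
X̄ = 3517259.27/31224.17 = 112.65 mm; Ȳ = 2296541.67/31224.17 = 73.55 mm.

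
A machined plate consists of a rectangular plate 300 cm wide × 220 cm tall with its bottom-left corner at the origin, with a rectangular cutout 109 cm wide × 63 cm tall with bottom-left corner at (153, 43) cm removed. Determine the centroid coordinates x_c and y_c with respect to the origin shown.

x_c = 143.32 cm, y_c = 114.12 cm

plate: A = 300 × 220 = 66000.00, centroid at (150.00, 110.00).
hole: A = −(109 × 63) = -6867.00, centroid at (207.50, 74.50).
ΣA = 59133.00 cm²
ΣAx_c = (66000.00)(150.00) + (-6867.00)(207.50) = 8475097.50 cm³
ΣAy_c = (66000.00)(110.00) + (-6867.00)(74.50) = 6748408.50 cm³
x_c = 8475097.50 / 59133.00 = 143.32 cm
y_c = 6748408.50 / 59133.00 = 114.12 cm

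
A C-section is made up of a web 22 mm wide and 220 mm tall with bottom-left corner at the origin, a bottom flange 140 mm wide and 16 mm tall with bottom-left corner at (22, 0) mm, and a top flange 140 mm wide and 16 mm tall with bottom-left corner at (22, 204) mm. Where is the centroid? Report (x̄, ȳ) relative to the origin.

web: A = 22 × 220 = 4840.00, centroid at (11.00, 110.00).
bottom flange: A = 140 × 16 = 2240.00, centroid at (92.00, 8.00).
top flange: A = 140 × 16 = 2240.00, centroid at (92.00, 212.00).
ΣA = 9320.00 mm²
ΣAx̄ = (4840.00)(11.00) + (2240.00)(92.00) + (2240.00)(92.00) = 465400.00 mm³
ΣAȳ = (4840.00)(110.00) + (2240.00)(8.00) + (2240.00)(212.00) = 1025200.00 mm³
x̄ = 465400.00 / 9320.00 = 49.94 mm
ȳ = 1025200.00 / 9320.00 = 110.00 mm

x̄ = 49.94 mm, ȳ = 110.00 mm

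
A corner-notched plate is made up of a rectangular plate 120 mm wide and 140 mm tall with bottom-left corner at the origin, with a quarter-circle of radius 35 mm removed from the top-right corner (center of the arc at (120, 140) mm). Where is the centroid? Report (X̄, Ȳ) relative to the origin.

X̄ = 57.26 mm, Ȳ = 66.65 mm

Part | A | x̄ᵢ | ȳᵢ | A·x̄ᵢ | A·ȳᵢ
plate | 16800.00 | 60.00 | 70.00 | 1008000.00 | 1176000.00
removed quarter-circle | -962.11 | 105.15 | 125.15 | -101161.86 | -120404.12
Σ | 15837.89 |  |  | 906838.14 | 1055595.88
X̄ = 906838.14 / 15837.89 = 57.26 mm
Ȳ = 1055595.88 / 15837.89 = 66.65 mm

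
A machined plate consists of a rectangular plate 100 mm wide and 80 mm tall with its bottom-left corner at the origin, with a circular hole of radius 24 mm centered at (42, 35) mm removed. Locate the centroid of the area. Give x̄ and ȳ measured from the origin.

Part | A | x̄ᵢ | ȳᵢ | A·x̄ᵢ | A·ȳᵢ
plate | 8000.00 | 50.00 | 40.00 | 400000.00 | 320000.00
hole | -1809.56 | 42.00 | 35.00 | -76001.41 | -63334.51
Σ | 6190.44 |  |  | 323998.59 | 256665.49
x̄ = 323998.59 / 6190.44 = 52.34 mm
ȳ = 256665.49 / 6190.44 = 41.46 mm

x̄ = 52.34 mm, ȳ = 41.46 mm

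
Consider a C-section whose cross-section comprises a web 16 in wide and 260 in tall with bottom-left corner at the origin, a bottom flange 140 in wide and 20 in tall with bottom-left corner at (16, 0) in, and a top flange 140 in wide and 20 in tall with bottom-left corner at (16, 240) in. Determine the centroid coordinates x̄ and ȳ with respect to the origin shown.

web: A = 16 × 260 = 4160.00, centroid at (8.00, 130.00).
bottom flange: A = 140 × 20 = 2800.00, centroid at (86.00, 10.00).
top flange: A = 140 × 20 = 2800.00, centroid at (86.00, 250.00).
ΣA = 9760.00 in²
ΣAx̄ = (4160.00)(8.00) + (2800.00)(86.00) + (2800.00)(86.00) = 514880.00 in³
ΣAȳ = (4160.00)(130.00) + (2800.00)(10.00) + (2800.00)(250.00) = 1268800.00 in³
x̄ = 514880.00 / 9760.00 = 52.75 in
ȳ = 1268800.00 / 9760.00 = 130.00 in

x̄ = 52.75 in, ȳ = 130.00 in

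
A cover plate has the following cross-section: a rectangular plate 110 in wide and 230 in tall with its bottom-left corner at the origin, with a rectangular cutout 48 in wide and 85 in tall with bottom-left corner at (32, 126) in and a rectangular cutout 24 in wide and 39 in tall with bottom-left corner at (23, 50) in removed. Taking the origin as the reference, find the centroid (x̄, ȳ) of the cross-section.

plate: A = 110 × 230 = 25300.00, centroid at (55.00, 115.00).
hole 1: A = −(48 × 85) = -4080.00, centroid at (56.00, 168.50).
hole 2: A = −(24 × 39) = -936.00, centroid at (35.00, 69.50).
ΣA = 20284.00 in², ΣAx̄ = 1130260.00 in³, ΣAȳ = 2156968.00 in³.
x̄ = 1130260.00/20284.00 = 55.72 in; ȳ = 2156968.00/20284.00 = 106.34 in.

x̄ = 55.72 in, ȳ = 106.34 in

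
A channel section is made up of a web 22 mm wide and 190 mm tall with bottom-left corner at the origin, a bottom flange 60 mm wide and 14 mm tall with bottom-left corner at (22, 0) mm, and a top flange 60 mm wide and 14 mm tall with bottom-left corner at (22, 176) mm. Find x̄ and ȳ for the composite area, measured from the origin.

x̄ = 22.75 mm, ȳ = 95.00 mm

web: A = 22 × 190 = 4180.00, centroid at (11.00, 95.00).
bottom flange: A = 60 × 14 = 840.00, centroid at (52.00, 7.00).
top flange: A = 60 × 14 = 840.00, centroid at (52.00, 183.00).
ΣA = 5860.00 mm²
ΣAx̄ = (4180.00)(11.00) + (840.00)(52.00) + (840.00)(52.00) = 133340.00 mm³
ΣAȳ = (4180.00)(95.00) + (840.00)(7.00) + (840.00)(183.00) = 556700.00 mm³
x̄ = 133340.00 / 5860.00 = 22.75 mm
ȳ = 556700.00 / 5860.00 = 95.00 mm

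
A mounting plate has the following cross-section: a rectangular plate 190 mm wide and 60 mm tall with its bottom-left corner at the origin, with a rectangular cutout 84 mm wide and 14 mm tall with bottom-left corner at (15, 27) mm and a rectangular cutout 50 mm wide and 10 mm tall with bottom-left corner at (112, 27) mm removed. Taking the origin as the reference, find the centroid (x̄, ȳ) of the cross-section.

x̄ = 97.44 mm, ȳ = 29.41 mm

Part | A | x̄ᵢ | ȳᵢ | A·x̄ᵢ | A·ȳᵢ
plate | 11400.00 | 95.00 | 30.00 | 1083000.00 | 342000.00
hole 1 | -1176.00 | 57.00 | 34.00 | -67032.00 | -39984.00
hole 2 | -500.00 | 137.00 | 32.00 | -68500.00 | -16000.00
Σ | 9724.00 |  |  | 947468.00 | 286016.00
x̄ = 947468.00 / 9724.00 = 97.44 mm
ȳ = 286016.00 / 9724.00 = 29.41 mm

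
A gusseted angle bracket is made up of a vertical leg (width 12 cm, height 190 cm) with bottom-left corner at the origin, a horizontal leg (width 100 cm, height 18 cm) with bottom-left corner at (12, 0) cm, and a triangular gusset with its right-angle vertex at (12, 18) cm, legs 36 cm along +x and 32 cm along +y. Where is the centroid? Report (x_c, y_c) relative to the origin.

vertical leg: A = 12 × 190 = 2280.00, centroid at (6.00, 95.00).
horizontal leg: A = 100 × 18 = 1800.00, centroid at (62.00, 9.00).
gusset: A = ½·36·32 = 576.00, centroid at (24.00, 28.67).
ΣA = 4656.00 cm², ΣAx_c = 139104.00 cm³, ΣAy_c = 249312.00 cm³.
x_c = 139104.00/4656.00 = 29.88 cm; y_c = 249312.00/4656.00 = 53.55 cm.

x_c = 29.88 cm, y_c = 53.55 cm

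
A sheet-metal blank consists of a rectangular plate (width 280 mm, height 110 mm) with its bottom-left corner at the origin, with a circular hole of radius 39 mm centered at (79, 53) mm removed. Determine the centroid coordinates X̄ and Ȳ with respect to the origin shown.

X̄ = 151.20 mm, Ȳ = 55.37 mm

plate: A = 280 × 110 = 30800.00, centroid at (140.00, 55.00).
hole: A = −π·39² = -4778.36, centroid at (79.00, 53.00).
ΣA = 26021.64 mm², ΣAX̄ = 3934509.37 mm³, ΣAȲ = 1440746.79 mm³.
X̄ = 3934509.37/26021.64 = 151.20 mm; Ȳ = 1440746.79/26021.64 = 55.37 mm.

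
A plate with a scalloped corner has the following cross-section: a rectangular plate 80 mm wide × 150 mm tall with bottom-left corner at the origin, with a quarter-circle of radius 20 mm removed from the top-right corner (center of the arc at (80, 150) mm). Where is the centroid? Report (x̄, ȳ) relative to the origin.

plate: A = 80 × 150 = 12000.00, centroid at (40.00, 75.00).
removed quarter-circle: A = −¼π·20² = -314.16, centroid at (71.51, 141.51).
ΣA = 11685.84 mm², ΣAx̄ = 457533.93 mm³, ΣAȳ = 855542.78 mm³.
x̄ = 457533.93/11685.84 = 39.15 mm; ȳ = 855542.78/11685.84 = 73.21 mm.

x̄ = 39.15 mm, ȳ = 73.21 mm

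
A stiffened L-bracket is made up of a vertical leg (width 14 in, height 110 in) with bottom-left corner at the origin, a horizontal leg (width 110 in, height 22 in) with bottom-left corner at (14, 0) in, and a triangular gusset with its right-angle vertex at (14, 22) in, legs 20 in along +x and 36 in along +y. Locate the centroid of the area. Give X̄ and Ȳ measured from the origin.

Part | A | x̄ᵢ | ȳᵢ | A·x̄ᵢ | A·ȳᵢ
vertical leg | 1540.00 | 7.00 | 55.00 | 10780.00 | 84700.00
horizontal leg | 2420.00 | 69.00 | 11.00 | 166980.00 | 26620.00
gusset | 360.00 | 20.67 | 34.00 | 7440.00 | 12240.00
Σ | 4320.00 |  |  | 185200.00 | 123560.00
X̄ = 185200.00 / 4320.00 = 42.87 in
Ȳ = 123560.00 / 4320.00 = 28.60 in

X̄ = 42.87 in, Ȳ = 28.60 in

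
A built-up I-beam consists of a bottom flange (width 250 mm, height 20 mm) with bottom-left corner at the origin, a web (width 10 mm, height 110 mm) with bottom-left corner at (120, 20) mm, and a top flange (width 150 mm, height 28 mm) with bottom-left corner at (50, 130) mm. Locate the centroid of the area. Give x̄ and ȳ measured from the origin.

bottom flange: A = 250 × 20 = 5000.00, centroid at (125.00, 10.00).
web: A = 10 × 110 = 1100.00, centroid at (125.00, 75.00).
top flange: A = 150 × 28 = 4200.00, centroid at (125.00, 144.00).
ΣA = 10300.00 mm²
ΣAx̄ = (5000.00)(125.00) + (1100.00)(125.00) + (4200.00)(125.00) = 1287500.00 mm³
ΣAȳ = (5000.00)(10.00) + (1100.00)(75.00) + (4200.00)(144.00) = 737300.00 mm³
x̄ = 1287500.00 / 10300.00 = 125.00 mm
ȳ = 737300.00 / 10300.00 = 71.58 mm

x̄ = 125.00 mm, ȳ = 71.58 mm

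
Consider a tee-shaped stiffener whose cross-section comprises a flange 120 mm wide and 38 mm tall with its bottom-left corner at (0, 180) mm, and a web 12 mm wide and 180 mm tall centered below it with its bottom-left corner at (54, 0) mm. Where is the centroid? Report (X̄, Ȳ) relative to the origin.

X̄ = 60.00 mm, Ȳ = 163.96 mm

web: A = 12 × 180 = 2160.00, centroid at (60.00, 90.00).
flange: A = 120 × 38 = 4560.00, centroid at (60.00, 199.00).
ΣA = 6720.00 mm²
ΣAX̄ = (2160.00)(60.00) + (4560.00)(60.00) = 403200.00 mm³
ΣAȲ = (2160.00)(90.00) + (4560.00)(199.00) = 1101840.00 mm³
X̄ = 403200.00 / 6720.00 = 60.00 mm
Ȳ = 1101840.00 / 6720.00 = 163.96 mm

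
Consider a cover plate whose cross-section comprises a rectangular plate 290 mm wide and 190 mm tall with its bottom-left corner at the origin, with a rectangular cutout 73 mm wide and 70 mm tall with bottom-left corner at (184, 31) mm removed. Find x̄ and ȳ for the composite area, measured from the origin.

plate: A = 290 × 190 = 55100.00, centroid at (145.00, 95.00).
hole: A = −(73 × 70) = -5110.00, centroid at (220.50, 66.00).
ΣA = 49990.00 mm², ΣAx̄ = 6862745.00 mm³, ΣAȳ = 4897240.00 mm³.
x̄ = 6862745.00/49990.00 = 137.28 mm; ȳ = 4897240.00/49990.00 = 97.96 mm.

x̄ = 137.28 mm, ȳ = 97.96 mm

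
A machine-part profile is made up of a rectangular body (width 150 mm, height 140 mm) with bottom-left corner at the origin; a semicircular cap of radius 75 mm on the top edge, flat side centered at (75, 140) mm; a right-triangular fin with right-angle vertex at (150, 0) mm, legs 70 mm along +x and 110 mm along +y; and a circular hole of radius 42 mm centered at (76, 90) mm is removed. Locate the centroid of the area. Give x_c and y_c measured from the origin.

Part | A | x̄ᵢ | ȳᵢ | A·x̄ᵢ | A·ȳᵢ
rectangular body | 21000.00 | 75.00 | 70.00 | 1575000.00 | 1470000.00
semicircular top | 8835.73 | 75.00 | 171.83 | 662679.70 | 1518252.11
triangular fin | 3850.00 | 173.33 | 36.67 | 667333.33 | 141166.67
hole | -5541.77 | 76.00 | 90.00 | -421174.48 | -498759.25
Σ | 28143.96 |  |  | 2483838.56 | 2630659.52
x_c = 2483838.56 / 28143.96 = 88.25 mm
y_c = 2630659.52 / 28143.96 = 93.47 mm

x_c = 88.25 mm, y_c = 93.47 mm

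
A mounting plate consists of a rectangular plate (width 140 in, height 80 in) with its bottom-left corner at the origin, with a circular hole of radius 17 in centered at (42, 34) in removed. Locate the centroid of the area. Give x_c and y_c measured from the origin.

x_c = 72.47 in, y_c = 40.53 in

Part | A | x̄ᵢ | ȳᵢ | A·x̄ᵢ | A·ȳᵢ
plate | 11200.00 | 70.00 | 40.00 | 784000.00 | 448000.00
hole | -907.92 | 42.00 | 34.00 | -38132.65 | -30869.29
Σ | 10292.08 |  |  | 745867.35 | 417130.71
x_c = 745867.35 / 10292.08 = 72.47 in
y_c = 417130.71 / 10292.08 = 40.53 in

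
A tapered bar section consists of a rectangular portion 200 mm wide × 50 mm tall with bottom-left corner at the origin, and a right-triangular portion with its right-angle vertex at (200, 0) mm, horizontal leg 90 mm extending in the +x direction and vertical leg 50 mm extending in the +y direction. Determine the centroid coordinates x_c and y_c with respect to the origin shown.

rectangular portion: A = 200 × 50 = 10000.00, centroid at (100.00, 25.00).
triangular portion: A = ½·90·50 = 2250.00, centroid at (230.00, 16.67).
ΣA = 12250.00 mm², ΣAx_c = 1517500.00 mm³, ΣAy_c = 287500.00 mm³.
x_c = 1517500.00/12250.00 = 123.88 mm; y_c = 287500.00/12250.00 = 23.47 mm.

x_c = 123.88 mm, y_c = 23.47 mm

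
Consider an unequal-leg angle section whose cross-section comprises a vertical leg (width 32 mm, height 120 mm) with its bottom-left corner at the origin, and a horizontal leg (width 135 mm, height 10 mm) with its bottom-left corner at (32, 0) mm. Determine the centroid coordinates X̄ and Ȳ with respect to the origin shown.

vertical leg: A = 32 × 120 = 3840.00, centroid at (16.00, 60.00).
horizontal leg: A = 135 × 10 = 1350.00, centroid at (99.50, 5.00).
ΣA = 5190.00 mm²
ΣAX̄ = (3840.00)(16.00) + (1350.00)(99.50) = 195765.00 mm³
ΣAȲ = (3840.00)(60.00) + (1350.00)(5.00) = 237150.00 mm³
X̄ = 195765.00 / 5190.00 = 37.72 mm
Ȳ = 237150.00 / 5190.00 = 45.69 mm

X̄ = 37.72 mm, Ȳ = 45.69 mm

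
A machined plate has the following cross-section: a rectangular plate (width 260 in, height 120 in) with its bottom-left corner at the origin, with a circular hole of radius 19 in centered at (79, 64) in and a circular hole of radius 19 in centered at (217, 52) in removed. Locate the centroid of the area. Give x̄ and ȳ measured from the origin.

plate: A = 260 × 120 = 31200.00, centroid at (130.00, 60.00).
hole 1: A = −π·19² = -1134.11, centroid at (79.00, 64.00).
hole 2: A = −π·19² = -1134.11, centroid at (217.00, 52.00).
ΣA = 28931.77 in²
ΣAx̄ = (31200.00)(130.00) + (-1134.11)(79.00) + (-1134.11)(217.00) = 3720301.98 in³
ΣAȳ = (31200.00)(60.00) + (-1134.11)(64.00) + (-1134.11)(52.00) = 1740442.67 in³
x̄ = 3720301.98 / 28931.77 = 128.59 in
ȳ = 1740442.67 / 28931.77 = 60.16 in

x̄ = 128.59 in, ȳ = 60.16 in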